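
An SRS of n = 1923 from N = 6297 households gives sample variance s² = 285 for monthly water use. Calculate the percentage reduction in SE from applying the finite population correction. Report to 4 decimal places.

f = n/N = 1923/6297 = 0.30538352.
SE_no-fpc = √(s²/n) = 0.38497523; SE_fpc = √((1−f)s²/n) = 0.32085243.
Ratio = √(1−f) = 0.83343655. Reduction = 100·(1 − 0.83343655) = 16.6563%.

16.6563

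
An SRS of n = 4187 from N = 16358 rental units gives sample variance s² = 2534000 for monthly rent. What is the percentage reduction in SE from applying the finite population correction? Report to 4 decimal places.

13.7423

f = n/N = 4187/16358 = 0.25596039.
SE_no-fpc = √(s²/n) = 24.600947; SE_fpc = √((1−f)s²/n) = 21.220219.
Ratio = √(1−f) = 0.86257731. Reduction = 100·(1 − 0.86257731) = 13.7423%.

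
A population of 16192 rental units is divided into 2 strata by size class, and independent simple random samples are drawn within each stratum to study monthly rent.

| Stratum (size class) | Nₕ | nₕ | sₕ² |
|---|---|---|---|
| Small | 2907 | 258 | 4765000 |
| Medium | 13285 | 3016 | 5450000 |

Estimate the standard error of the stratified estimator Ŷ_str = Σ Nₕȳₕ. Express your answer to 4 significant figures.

623500

Var(Ŷ_str) = Σₕ Nₕ²(1 − fₕ)sₕ²/nₕ.
Small: 2907²·(1 − 258/2907)·4765000/258 = 1.4222312 × 10^11.
Medium: 13285²·(1 − 3016/13285)·5450000/3016 = 2.4652154 × 10^11.
Sum = 3.8874466 × 10^11.
SE = √(3.8874466 × 10^11) = 623500.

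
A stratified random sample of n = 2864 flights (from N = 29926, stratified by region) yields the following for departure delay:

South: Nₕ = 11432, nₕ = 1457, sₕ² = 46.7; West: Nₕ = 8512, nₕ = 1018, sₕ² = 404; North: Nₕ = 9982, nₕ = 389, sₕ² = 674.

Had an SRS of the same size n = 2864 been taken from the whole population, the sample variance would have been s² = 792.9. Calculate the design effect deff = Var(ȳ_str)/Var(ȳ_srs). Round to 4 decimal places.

0.8692

Var(ȳ_str) = Σ Wₕ²(1−fₕ)sₕ²/nₕ with Wₕ = Nₕ/29926:
  South: (11432/29926)²·(1−1457/11432)·46.7/1457 = 0.0040812679
  West: (8512/29926)²·(1−1018/8512)·404/1018 = 0.028267119
  North: (9982/29926)²·(1−389/9982)·674/389 = 0.18526141
  → Var(ȳ_str) = 0.2176098.
Var(ȳ_srs) = (1 − 2864/29926)·792.9/2864 = 0.2503552.
deff = 0.2176098 / 0.2503552 = 0.8692.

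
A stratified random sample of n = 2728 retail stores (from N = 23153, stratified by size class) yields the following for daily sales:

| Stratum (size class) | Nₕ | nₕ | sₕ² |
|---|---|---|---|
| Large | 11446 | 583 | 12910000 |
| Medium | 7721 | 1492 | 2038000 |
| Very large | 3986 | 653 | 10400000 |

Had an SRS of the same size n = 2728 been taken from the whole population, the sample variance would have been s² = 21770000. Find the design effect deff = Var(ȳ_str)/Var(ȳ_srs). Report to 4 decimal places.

0.8031

Var(ȳ_str) = Σ Wₕ²(1−fₕ)sₕ²/nₕ with Wₕ = Nₕ/23153:
  Large: (11446/23153)²·(1−583/11446)·12910000/583 = 5136.256
  Medium: (7721/23153)²·(1−1492/7721)·2038000/1492 = 122.54983
  Very large: (3986/23153)²·(1−653/3986)·10400000/653 = 394.71008
  → Var(ȳ_str) = 5653.5159.
Var(ȳ_srs) = (1 − 2728/23153)·21770000/2728 = 7039.9384.
deff = 5653.5159 / 7039.9384 = 0.8031.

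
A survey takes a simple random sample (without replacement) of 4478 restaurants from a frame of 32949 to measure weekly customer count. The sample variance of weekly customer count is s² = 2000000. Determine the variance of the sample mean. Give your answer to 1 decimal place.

Under SRS without replacement, Var(ȳ) = (1 − f)·s²/n with f = n/N = 4478/32949 = 0.13590701.
Var(ȳ) = (1 − 0.13590701)·2000000/4478 = 0.86409299·446.62796 = 385.92809.

385.9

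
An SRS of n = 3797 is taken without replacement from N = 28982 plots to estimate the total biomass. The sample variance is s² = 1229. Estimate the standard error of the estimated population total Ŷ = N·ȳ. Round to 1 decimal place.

Var(Ŷ) = N²·Var(ȳ) = N²·(1 − n/N)·s²/n.
f = 3797/28982 = 0.13101235; Var(ȳ) = 0.86898765·1229/3797 = 0.28127096.
Var(Ŷ) = 28982² · 0.28127096 = 2.3625532 × 10^8.
SE(Ŷ) = √(2.3625532 × 10^8) = 15370.6.

15370.6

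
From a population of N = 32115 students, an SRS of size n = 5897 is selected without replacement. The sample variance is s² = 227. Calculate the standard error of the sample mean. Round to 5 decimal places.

0.17727

Under SRS without replacement, Var(ȳ) = (1 − f)·s²/n with f = n/N = 5897/32115 = 0.18362136.
Var(ȳ) = (1 − 0.18362136)·227/5897 = 0.81637864·0.03849415 = 0.031425801.
SE(ȳ) = √(0.031425801) = 0.17727.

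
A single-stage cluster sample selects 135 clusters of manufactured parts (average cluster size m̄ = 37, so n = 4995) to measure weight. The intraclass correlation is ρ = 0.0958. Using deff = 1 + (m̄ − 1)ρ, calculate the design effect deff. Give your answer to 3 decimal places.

deff = 1 + (37 − 1)·0.0958 = 1 + 3.4488 = 4.4488.

4.449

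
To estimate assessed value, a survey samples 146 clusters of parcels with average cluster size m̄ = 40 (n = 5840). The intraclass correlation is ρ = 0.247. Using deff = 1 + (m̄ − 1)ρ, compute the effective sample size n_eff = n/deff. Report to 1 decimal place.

549.2

deff = 1 + (40 − 1)·0.247 = 1 + 9.633 = 10.633.
n_eff = 5840 / 10.633 = 549.2.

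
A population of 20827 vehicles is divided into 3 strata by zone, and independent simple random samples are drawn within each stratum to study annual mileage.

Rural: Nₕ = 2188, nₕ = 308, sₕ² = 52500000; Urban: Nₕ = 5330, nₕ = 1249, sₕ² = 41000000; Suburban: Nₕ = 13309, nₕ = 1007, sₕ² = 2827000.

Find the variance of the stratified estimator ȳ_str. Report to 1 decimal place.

Var(ȳ_str) = Σₕ Wₕ²(1 − fₕ)sₕ²/nₕ with Wₕ = Nₕ/N, N = 20827.
Rural: Wₕ = 0.10505594; term = 0.10505594²·(1 − 0.14076782)·52500000/308 = 1616.4427.
Urban: Wₕ = 0.25591780; term = 0.25591780²·(1 − 0.23433396)·41000000/1249 = 1646.1211.
Suburban: Wₕ = 0.63902626; term = 0.63902626²·(1 − 0.07566309)·2827000/1007 = 1059.6539.
Sum = 4322.2177.

4322.2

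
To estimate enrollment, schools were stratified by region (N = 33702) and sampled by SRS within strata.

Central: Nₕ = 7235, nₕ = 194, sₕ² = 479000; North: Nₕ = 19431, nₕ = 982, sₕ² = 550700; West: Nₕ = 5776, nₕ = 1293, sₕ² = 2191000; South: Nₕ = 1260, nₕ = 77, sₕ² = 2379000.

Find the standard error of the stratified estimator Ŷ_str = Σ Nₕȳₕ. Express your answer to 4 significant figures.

645600

Var(Ŷ_str) = Σₕ Nₕ²(1 − fₕ)sₕ²/nₕ.
Central: 7235²·(1 − 194/7235)·479000/194 = 1.2577857 × 10^11.
North: 19431²·(1 − 982/19431)·550700/982 = 2.0103495 × 10^11.
West: 5776²·(1 − 1293/5776)·2191000/1293 = 4.3877288 × 10^10.
South: 1260²·(1 − 77/1260)·2379000/77 = 4.6053115 × 10^10.
Sum = 4.1674392 × 10^11.
SE = √(4.1674392 × 10^11) = 645600.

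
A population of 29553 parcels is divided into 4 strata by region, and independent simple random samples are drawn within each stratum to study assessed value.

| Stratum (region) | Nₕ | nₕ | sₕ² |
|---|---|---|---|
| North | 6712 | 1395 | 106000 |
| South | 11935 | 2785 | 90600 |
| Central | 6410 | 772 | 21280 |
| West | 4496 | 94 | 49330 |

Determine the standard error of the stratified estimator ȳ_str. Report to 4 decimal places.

Var(ȳ_str) = Σₕ Wₕ²(1 − fₕ)sₕ²/nₕ with Wₕ = Nₕ/N, N = 29553.
North: Wₕ = 0.22711738; term = 0.22711738²·(1 − 0.20783671)·106000/1395 = 3.1048964.
South: Wₕ = 0.40385071; term = 0.40385071²·(1 − 0.23334730)·90600/2785 = 4.067648.
Central: Wₕ = 0.21689845; term = 0.21689845²·(1 − 0.12043682)·21280/772 = 1.1406024.
West: Wₕ = 0.15213346; term = 0.15213346²·(1 − 0.02090747)·49330/94 = 11.892043.
Sum = 20.20519.
SE = √(20.20519) = 4.4950.

4.4950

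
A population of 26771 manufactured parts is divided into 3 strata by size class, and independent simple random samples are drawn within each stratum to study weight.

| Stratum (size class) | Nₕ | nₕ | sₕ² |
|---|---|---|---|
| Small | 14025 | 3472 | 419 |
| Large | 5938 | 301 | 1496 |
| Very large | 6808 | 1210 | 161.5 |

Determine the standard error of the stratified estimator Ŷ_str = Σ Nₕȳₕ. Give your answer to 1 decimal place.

13759.0

Var(Ŷ_str) = Σₕ Nₕ²(1 − fₕ)sₕ²/nₕ.
Small: 14025²·(1 − 3472/14025)·419/3472 = 1.7861302 × 10^7.
Large: 5938²·(1 − 301/5938)·1496/301 = 1.6636169 × 10^8.
Very large: 6808²·(1 − 1210/6808)·161.5/1210 = 5.0867407 × 10^6.
Sum = 1.8930973 × 10^8.
SE = √(1.8930973 × 10^8) = 13759.0.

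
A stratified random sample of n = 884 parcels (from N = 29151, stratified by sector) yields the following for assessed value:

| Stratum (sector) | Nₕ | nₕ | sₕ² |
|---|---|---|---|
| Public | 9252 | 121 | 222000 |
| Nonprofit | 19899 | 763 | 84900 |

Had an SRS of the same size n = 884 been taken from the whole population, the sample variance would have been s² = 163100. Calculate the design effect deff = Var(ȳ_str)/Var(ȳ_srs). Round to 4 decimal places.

Var(ȳ_str) = Σ Wₕ²(1−fₕ)sₕ²/nₕ with Wₕ = Nₕ/29151:
  Public: (9252/29151)²·(1−121/9252)·222000/121 = 182.39573
  Nonprofit: (19899/29151)²·(1−763/19899)·84900/763 = 49.860732
  → Var(ȳ_str) = 232.25646.
Var(ȳ_srs) = (1 − 884/29151)·163100/884 = 178.90726.
deff = 232.25646 / 178.90726 = 1.2982.

1.2982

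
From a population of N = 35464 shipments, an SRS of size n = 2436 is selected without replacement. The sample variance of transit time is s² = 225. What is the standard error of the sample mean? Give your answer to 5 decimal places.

0.29329

Under SRS without replacement, Var(ȳ) = (1 − f)·s²/n with f = n/N = 2436/35464 = 0.06868938.
Var(ȳ) = (1 − 0.06868938)·225/2436 = 0.93131062·0.092364532 = 0.08602007.
SE(ȳ) = √(0.08602007) = 0.29329.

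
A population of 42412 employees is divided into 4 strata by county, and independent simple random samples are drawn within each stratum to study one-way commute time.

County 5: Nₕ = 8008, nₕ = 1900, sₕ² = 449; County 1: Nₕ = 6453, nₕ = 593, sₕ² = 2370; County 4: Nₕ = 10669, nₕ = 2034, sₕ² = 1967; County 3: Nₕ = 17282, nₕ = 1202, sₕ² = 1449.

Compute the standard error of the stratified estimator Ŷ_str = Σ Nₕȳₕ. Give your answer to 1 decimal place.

Var(Ŷ_str) = Σₕ Nₕ²(1 − fₕ)sₕ²/nₕ.
County 5: 8008²·(1 − 1900/8008)·449/1900 = 1.1558882 × 10^7.
County 1: 6453²·(1 − 593/6453)·2370/593 = 1.5113078 × 10^8.
County 4: 10669²·(1 − 2034/10669)·1967/2034 = 8.9092156 × 10^7.
County 3: 17282²·(1 − 1202/17282)·1449/1202 = 3.3499935 × 10^8.
Sum = 5.8678117 × 10^8.
SE = √(5.8678117 × 10^8) = 24223.6.

24223.6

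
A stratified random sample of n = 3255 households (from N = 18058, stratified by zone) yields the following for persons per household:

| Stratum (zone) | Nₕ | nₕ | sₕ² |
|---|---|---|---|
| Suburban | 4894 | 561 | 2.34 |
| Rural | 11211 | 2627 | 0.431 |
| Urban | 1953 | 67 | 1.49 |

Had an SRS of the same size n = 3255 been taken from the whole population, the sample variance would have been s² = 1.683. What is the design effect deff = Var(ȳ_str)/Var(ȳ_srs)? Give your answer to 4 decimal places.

1.3469

Var(ȳ_str) = Σ Wₕ²(1−fₕ)sₕ²/nₕ with Wₕ = Nₕ/18058:
  Suburban: (4894/18058)²·(1−561/4894)·2.34/561 = 2.7124788 × 10^-4
  Rural: (11211/18058)²·(1−2627/11211)·0.431/2627 = 4.841857 × 10^-5
  Urban: (1953/18058)²·(1−67/1953)·1.49/67 = 2.5119796 × 10^-4
  → Var(ȳ_str) = 5.7086441 × 10^-4.
Var(ȳ_srs) = (1 − 3255/18058)·1.683/3255 = 4.23851 × 10^-4.
deff = (5.7086441 × 10^-4) / (4.23851 × 10^-4) = 1.3469.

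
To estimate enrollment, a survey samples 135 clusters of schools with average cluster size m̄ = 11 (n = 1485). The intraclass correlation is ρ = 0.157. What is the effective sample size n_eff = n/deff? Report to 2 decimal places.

577.82

deff = 1 + (11 − 1)·0.157 = 1 + 1.57 = 2.57.
n_eff = 1485 / 2.57 = 577.82.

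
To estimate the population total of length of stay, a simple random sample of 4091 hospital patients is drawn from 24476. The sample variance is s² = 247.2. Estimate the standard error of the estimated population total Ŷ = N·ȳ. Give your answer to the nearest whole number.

Var(Ŷ) = N²·Var(ȳ) = N²·(1 − n/N)·s²/n.
f = 4091/24476 = 0.16714332; Var(ȳ) = 0.83285668·247.2/4091 = 0.050325634.
Var(Ŷ) = 24476² · 0.050325634 = 3.0148808 × 10^7.
SE(Ŷ) = √(3.0148808 × 10^7) = 5491.

5491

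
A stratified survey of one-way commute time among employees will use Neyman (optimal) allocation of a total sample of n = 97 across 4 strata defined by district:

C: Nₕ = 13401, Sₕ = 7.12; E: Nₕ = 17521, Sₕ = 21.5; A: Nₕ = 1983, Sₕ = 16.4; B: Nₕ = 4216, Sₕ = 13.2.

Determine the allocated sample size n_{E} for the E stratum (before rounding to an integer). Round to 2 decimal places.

Neyman allocation: nₕ = n·NₕSₕ / Σⱼ NⱼSⱼ.
Σ NⱼSⱼ = 13401·7.12 + 17521·21.5 + 1983·16.4 + 4216·13.2 = 560289.02.
n_{E} = 97·17521·21.5 / 560289.02 = 65.22.

65.22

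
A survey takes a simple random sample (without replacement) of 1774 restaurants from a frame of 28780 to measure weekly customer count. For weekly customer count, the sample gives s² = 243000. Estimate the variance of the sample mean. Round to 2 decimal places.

Under SRS without replacement, Var(ȳ) = (1 − f)·s²/n with f = n/N = 1774/28780 = 0.06164003.
Var(ȳ) = (1 − 0.06164003)·243000/1774 = 0.93835997·136.97858 = 128.53522.

128.54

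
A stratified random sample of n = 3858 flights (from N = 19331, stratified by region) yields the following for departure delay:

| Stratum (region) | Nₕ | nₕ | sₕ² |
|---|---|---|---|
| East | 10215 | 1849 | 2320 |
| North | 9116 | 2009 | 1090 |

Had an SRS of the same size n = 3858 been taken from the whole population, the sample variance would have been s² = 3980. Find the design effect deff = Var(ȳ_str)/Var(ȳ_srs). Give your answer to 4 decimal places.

Var(ȳ_str) = Σ Wₕ²(1−fₕ)sₕ²/nₕ with Wₕ = Nₕ/19331:
  East: (10215/19331)²·(1−1849/10215)·2320/1849 = 0.286945
  North: (9116/19331)²·(1−2009/9116)·1090/2009 = 0.094065106
  → Var(ȳ_str) = 0.38101011.
Var(ȳ_srs) = (1 − 3858/19331)·3980/3858 = 0.82573568.
deff = 0.38101011 / 0.82573568 = 0.4614.

0.4614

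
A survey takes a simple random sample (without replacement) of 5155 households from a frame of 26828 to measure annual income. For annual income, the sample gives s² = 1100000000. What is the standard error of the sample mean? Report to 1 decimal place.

Under SRS without replacement, Var(ȳ) = (1 − f)·s²/n with f = n/N = 5155/26828 = 0.19214999.
Var(ȳ) = (1 − 0.19214999)·1100000000/5155 = 0.80785001·213385.06 = 172383.12.
SE(ȳ) = √(172383.12) = 415.2.

415.2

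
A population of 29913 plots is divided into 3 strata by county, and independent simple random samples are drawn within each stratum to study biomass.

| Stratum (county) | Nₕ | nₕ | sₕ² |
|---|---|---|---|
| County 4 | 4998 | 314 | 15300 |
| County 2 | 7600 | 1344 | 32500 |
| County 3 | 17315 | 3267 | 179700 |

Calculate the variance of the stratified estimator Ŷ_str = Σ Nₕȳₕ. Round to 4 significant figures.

1.567 × 10^10

Var(Ŷ_str) = Σₕ Nₕ²(1 − fₕ)sₕ²/nₕ.
County 4: 4998²·(1 − 314/4998)·15300/314 = 1.1407091 × 10^9.
County 2: 7600²·(1 − 1344/7600)·32500/1344 = 1.1497262 × 10^9.
County 3: 17315²·(1 − 3267/17315)·179700/3267 = 1.3379378 × 10^10.
Sum = 1.5669813 × 10^10.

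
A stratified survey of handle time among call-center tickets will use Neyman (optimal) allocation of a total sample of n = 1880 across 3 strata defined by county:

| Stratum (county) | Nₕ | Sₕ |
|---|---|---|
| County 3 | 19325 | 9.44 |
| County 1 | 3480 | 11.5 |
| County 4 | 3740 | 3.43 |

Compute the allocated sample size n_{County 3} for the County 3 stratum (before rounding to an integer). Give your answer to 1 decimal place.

1457.7

Neyman allocation: nₕ = n·NₕSₕ / Σⱼ NⱼSⱼ.
Σ NⱼSⱼ = 19325·9.44 + 3480·11.5 + 3740·3.43 = 235276.2.
n_{County 3} = 1880·19325·9.44 / 235276.2 = 1457.7.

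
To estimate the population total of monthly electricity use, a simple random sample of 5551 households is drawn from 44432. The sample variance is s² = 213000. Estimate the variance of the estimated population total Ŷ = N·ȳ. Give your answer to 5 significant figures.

Var(Ŷ) = N²·Var(ȳ) = N²·(1 − n/N)·s²/n.
f = 5551/44432 = 0.12493248; Var(ȳ) = 0.87506752·213000/5551 = 33.577622.
Var(Ŷ) = 44432² · 33.577622 = 6.6289029 × 10^10.

6.6289 × 10^10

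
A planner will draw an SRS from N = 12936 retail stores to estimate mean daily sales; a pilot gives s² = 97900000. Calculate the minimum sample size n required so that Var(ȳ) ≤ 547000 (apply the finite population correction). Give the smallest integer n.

177

Without fpc, n₀ = s²/D = 97900000/547000 = 178.9762.
With fpc, (1 − n/N)·s²/n ≤ D requires n ≥ n₀/(1 + n₀/N) = 178.9762/(1 + 178.9762/12936) = 176.5338.
Rounding up, n = 177.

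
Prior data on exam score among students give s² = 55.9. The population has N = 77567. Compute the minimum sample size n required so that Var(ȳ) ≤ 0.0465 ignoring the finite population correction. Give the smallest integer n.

1203

Without fpc, n₀ = s²/D = 55.9/0.0465 = 1202.1505.
Rounding up, n = 1203.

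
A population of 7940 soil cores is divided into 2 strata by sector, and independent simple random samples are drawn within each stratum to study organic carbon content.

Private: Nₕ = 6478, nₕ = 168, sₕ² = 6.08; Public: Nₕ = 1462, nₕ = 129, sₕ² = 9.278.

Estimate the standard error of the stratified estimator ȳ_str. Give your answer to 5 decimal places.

0.16028

Var(ȳ_str) = Σₕ Wₕ²(1 − fₕ)sₕ²/nₕ with Wₕ = Nₕ/N, N = 7940.
Private: Wₕ = 0.81586902; term = 0.81586902²·(1 − 0.02593393)·6.08/168 = 0.023465164.
Public: Wₕ = 0.18413098; term = 0.18413098²·(1 − 0.08823529)·9.278/129 = 0.0022233159.
Sum = 0.02568848.
SE = √(0.02568848) = 0.16028.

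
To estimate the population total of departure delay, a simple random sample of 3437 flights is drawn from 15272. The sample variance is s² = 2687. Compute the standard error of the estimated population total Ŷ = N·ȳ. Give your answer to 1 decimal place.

11887.1

Var(Ŷ) = N²·Var(ȳ) = N²·(1 − n/N)·s²/n.
f = 3437/15272 = 0.22505238; Var(ȳ) = 0.77494762·2687/3437 = 0.60584354.
Var(Ŷ) = 15272² · 0.60584354 = 1.413033 × 10^8.
SE(Ŷ) = √(1.413033 × 10^8) = 11887.1.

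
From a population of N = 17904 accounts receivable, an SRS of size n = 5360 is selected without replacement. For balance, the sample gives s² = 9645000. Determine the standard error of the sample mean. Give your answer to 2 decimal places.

35.51

Under SRS without replacement, Var(ȳ) = (1 − f)·s²/n with f = n/N = 5360/17904 = 0.29937444.
Var(ȳ) = (1 − 0.29937444)·9645000/5360 = 0.70062556·1799.4403 = 1260.7339.
SE(ȳ) = √(1260.7339) = 35.51.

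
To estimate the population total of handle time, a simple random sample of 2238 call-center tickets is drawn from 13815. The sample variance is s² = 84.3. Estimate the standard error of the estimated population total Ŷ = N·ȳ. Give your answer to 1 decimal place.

2454.5

Var(Ŷ) = N²·Var(ȳ) = N²·(1 − n/N)·s²/n.
f = 2238/13815 = 0.16199783; Var(ȳ) = 0.83800217·84.3/2238 = 0.031565497.
Var(Ŷ) = 13815² · 0.031565497 = 6.0244085 × 10^6.
SE(Ŷ) = √(6.0244085 × 10^6) = 2454.5.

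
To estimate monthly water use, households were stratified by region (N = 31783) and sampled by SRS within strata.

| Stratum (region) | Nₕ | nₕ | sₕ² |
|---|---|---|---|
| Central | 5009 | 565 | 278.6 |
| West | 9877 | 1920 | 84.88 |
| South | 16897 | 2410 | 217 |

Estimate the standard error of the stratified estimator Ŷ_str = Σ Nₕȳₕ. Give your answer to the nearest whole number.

Var(Ŷ_str) = Σₕ Nₕ²(1 − fₕ)sₕ²/nₕ.
Central: 5009²·(1 − 565/5009)·278.6/565 = 1.0976345 × 10^7.
West: 9877²·(1 − 1920/9877)·84.88/1920 = 3.4743899 × 10^6.
South: 16897²·(1 − 2410/16897)·217/2410 = 2.2040973 × 10^7.
Sum = 3.6491708 × 10^7.
SE = √(3.6491708 × 10^7) = 6041.

6041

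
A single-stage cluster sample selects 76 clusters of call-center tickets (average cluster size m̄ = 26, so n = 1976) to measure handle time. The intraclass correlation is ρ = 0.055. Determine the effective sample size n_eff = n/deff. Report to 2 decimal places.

deff = 1 + (26 − 1)·0.055 = 1 + 1.375 = 2.375.
n_eff = 1976 / 2.375 = 832.00.

832.00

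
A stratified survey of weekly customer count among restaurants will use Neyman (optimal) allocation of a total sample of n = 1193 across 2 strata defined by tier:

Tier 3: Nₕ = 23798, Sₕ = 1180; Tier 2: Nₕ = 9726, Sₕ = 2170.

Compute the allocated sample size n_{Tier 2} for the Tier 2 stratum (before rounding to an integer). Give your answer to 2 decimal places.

Neyman allocation: nₕ = n·NₕSₕ / Σⱼ NⱼSⱼ.
Σ NⱼSⱼ = 23798·1180 + 9726·2170 = 4.918706 × 10^7.
n_{Tier 2} = 1193·9726·2170 / (4.918706 × 10^7) = 511.90.

511.90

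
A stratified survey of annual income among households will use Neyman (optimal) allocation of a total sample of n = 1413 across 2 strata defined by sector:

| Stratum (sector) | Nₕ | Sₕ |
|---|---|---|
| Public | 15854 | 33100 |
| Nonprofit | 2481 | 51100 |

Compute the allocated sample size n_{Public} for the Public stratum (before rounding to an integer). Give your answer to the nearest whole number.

Neyman allocation: nₕ = n·NₕSₕ / Σⱼ NⱼSⱼ.
Σ NⱼSⱼ = 15854·33100 + 2481·51100 = 6.515465 × 10^8.
n_{Public} = 1413·15854·33100 / (6.515465 × 10^8) = 1138.

1138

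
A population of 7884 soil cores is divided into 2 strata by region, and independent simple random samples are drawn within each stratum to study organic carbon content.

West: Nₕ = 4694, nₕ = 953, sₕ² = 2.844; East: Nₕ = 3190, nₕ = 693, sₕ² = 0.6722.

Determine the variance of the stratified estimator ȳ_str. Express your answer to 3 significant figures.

9.67 × 10^-4

Var(ȳ_str) = Σₕ Wₕ²(1 − fₕ)sₕ²/nₕ with Wₕ = Nₕ/N, N = 7884.
West: Wₕ = 0.59538305; term = 0.59538305²·(1 − 0.20302514)·2.844/953 = 8.4309061 × 10^-4.
East: Wₕ = 0.40461695; term = 0.40461695²·(1 − 0.21724138)·0.6722/693 = 1.243029 × 10^-4.
Sum = 9.6739351 × 10^-4.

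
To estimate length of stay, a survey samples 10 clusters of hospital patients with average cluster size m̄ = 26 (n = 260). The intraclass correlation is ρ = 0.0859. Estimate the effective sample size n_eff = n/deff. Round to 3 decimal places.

82.605

deff = 1 + (26 − 1)·0.0859 = 1 + 2.1475 = 3.1475.
n_eff = 260 / 3.1475 = 82.605.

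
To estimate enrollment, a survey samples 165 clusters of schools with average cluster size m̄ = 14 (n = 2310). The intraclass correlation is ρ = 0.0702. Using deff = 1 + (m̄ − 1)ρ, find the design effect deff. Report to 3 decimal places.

1.913

deff = 1 + (14 − 1)·0.0702 = 1 + 0.9126 = 1.9126.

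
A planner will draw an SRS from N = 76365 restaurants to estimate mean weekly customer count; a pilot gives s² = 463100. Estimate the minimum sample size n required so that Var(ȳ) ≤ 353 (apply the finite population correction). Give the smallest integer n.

Without fpc, n₀ = s²/D = 463100/353 = 1311.8980.
With fpc, (1 − n/N)·s²/n ≤ D requires n ≥ n₀/(1 + n₀/N) = 1311.8980/(1 + 1311.8980/76365) = 1289.7411.
Rounding up, n = 1290.

1290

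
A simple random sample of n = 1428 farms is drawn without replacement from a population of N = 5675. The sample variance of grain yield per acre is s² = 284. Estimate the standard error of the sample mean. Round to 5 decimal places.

0.38579

Under SRS without replacement, Var(ȳ) = (1 − f)·s²/n with f = n/N = 1428/5675 = 0.25162996.
Var(ȳ) = (1 − 0.25162996)·284/1428 = 0.74837004·0.19887955 = 0.1488355.
SE(ȳ) = √(0.1488355) = 0.38579.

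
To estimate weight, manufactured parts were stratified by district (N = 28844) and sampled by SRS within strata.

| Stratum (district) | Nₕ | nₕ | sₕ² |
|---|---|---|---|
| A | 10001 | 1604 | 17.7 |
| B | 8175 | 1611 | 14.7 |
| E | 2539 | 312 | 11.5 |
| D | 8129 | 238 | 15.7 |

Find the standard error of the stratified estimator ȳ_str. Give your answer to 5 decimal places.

Var(ȳ_str) = Σₕ Wₕ²(1 − fₕ)sₕ²/nₕ with Wₕ = Nₕ/N, N = 28844.
A: Wₕ = 0.34672722; term = 0.34672722²·(1 − 0.16038396)·17.7/1604 = 0.0011138469.
B: Wₕ = 0.28342116; term = 0.28342116²·(1 − 0.19706422)·14.7/1611 = 5.8852803 × 10^-4.
E: Wₕ = 0.08802524; term = 0.08802524²·(1 − 0.12288302)·11.5/312 = 2.505043 × 10^-4.
D: Wₕ = 0.28182638; term = 0.28182638²·(1 − 0.02927789)·15.7/238 = 0.0050860531.
Sum = 0.0070389323.
SE = √(0.0070389323) = 0.08390.

0.08390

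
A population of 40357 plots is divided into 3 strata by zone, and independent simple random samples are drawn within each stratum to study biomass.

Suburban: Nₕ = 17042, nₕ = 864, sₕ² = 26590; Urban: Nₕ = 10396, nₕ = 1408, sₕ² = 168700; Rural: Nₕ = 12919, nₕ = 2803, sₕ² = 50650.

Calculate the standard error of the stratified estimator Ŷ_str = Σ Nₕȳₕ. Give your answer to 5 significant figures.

Var(Ŷ_str) = Σₕ Nₕ²(1 − fₕ)sₕ²/nₕ.
Suburban: 17042²·(1 − 864/17042)·26590/864 = 8.4849637 × 10^9.
Urban: 10396²·(1 − 1408/10396)·168700/1408 = 1.1195455 × 10^10.
Rural: 12919²·(1 − 2803/12919)·50650/2803 = 2.3615333 × 10^9.
Sum = 2.2041952 × 10^10.
SE = √(2.2041952 × 10^10) = 148470.

148470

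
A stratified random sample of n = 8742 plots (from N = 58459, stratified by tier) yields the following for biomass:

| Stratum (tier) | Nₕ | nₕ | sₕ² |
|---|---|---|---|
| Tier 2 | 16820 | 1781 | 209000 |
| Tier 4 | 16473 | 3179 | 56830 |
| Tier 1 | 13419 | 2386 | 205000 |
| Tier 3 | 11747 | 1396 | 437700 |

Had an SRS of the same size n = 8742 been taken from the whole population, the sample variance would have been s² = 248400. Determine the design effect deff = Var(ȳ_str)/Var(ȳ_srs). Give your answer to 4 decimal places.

Var(ȳ_str) = Σ Wₕ²(1−fₕ)sₕ²/nₕ with Wₕ = Nₕ/58459:
  Tier 2: (16820/58459)²·(1−1781/16820)·209000/1781 = 8.6860946
  Tier 4: (16473/58459)²·(1−3179/16473)·56830/3179 = 1.1455465
  Tier 1: (13419/58459)²·(1−2386/13419)·205000/2386 = 3.7221548
  Tier 3: (11747/58459)²·(1−1396/11747)·437700/1396 = 11.155721
  → Var(ȳ_str) = 24.709517.
Var(ȳ_srs) = (1 − 8742/58459)·248400/8742 = 24.165419.
deff = 24.709517 / 24.165419 = 1.0225.

1.0225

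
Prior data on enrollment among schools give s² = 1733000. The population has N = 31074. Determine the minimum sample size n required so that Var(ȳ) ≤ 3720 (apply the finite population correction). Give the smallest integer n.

459

Without fpc, n₀ = s²/D = 1733000/3720 = 465.8602.
With fpc, (1 − n/N)·s²/n ≤ D requires n ≥ n₀/(1 + n₀/N) = 465.8602/(1 + 465.8602/31074) = 458.9792.
Rounding up, n = 459.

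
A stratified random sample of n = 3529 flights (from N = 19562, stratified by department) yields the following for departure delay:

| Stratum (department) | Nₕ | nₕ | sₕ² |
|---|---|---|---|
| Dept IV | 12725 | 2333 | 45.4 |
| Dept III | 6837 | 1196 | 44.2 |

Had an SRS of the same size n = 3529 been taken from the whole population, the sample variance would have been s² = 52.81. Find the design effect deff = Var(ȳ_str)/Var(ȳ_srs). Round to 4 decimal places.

Var(ȳ_str) = Σ Wₕ²(1−fₕ)sₕ²/nₕ with Wₕ = Nₕ/19562:
  Dept IV: (12725/19562)²·(1−2333/12725)·45.4/2333 = 0.0067246786
  Dept III: (6837/19562)²·(1−1196/6837)·44.2/1196 = 0.0037246568
  → Var(ȳ_str) = 0.010449335.
Var(ȳ_srs) = (1 − 3529/19562)·52.81/3529 = 0.012264957.
deff = 0.010449335 / 0.012264957 = 0.8520.

0.8520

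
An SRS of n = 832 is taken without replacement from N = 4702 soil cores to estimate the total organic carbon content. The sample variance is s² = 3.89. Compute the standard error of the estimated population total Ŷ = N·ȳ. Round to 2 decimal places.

291.68

Var(Ŷ) = N²·Var(ȳ) = N²·(1 − n/N)·s²/n.
f = 832/4702 = 0.17694598; Var(ȳ) = 0.82305402·3.89/832 = 0.0038481732.
Var(Ŷ) = 4702² · 0.0038481732 = 85078.507.
SE(Ŷ) = √(85078.507) = 291.68.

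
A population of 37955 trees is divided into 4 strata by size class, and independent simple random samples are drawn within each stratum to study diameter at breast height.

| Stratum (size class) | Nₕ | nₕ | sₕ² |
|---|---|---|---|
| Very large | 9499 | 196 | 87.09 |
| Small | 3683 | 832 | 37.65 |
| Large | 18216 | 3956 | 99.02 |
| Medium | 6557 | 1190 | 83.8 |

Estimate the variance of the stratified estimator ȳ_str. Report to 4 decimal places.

0.0338

Var(ȳ_str) = Σₕ Wₕ²(1 − fₕ)sₕ²/nₕ with Wₕ = Nₕ/N, N = 37955.
Very large: Wₕ = 0.25027006; term = 0.25027006²·(1 − 0.02063375)·87.09/196 = 0.027256817.
Small: Wₕ = 0.09703596; term = 0.09703596²·(1 − 0.22590280)·37.65/832 = 3.2983945 × 10^-4.
Large: Wₕ = 0.47993677; term = 0.47993677²·(1 − 0.21717172)·99.02/3956 = 0.0045133726.
Medium: Wₕ = 0.17275721; term = 0.17275721²·(1 − 0.18148544)·83.8/1190 = 0.0017202669.
Sum = 0.033820296.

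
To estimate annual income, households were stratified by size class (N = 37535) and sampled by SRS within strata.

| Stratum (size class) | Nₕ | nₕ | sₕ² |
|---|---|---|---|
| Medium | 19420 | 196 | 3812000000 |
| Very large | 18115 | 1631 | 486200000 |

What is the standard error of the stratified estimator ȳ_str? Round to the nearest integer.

2284

Var(ȳ_str) = Σₕ Wₕ²(1 − fₕ)sₕ²/nₕ with Wₕ = Nₕ/N, N = 37535.
Medium: Wₕ = 0.51738378; term = 0.51738378²·(1 − 0.01009269)·3812000000/196 = 5.1536742 × 10^6.
Very large: Wₕ = 0.48261622; term = 0.48261622²·(1 − 0.09003588)·486200000/1631 = 63181.379.
Sum = 5.2168556 × 10^6.
SE = √(5.2168556 × 10^6) = 2284.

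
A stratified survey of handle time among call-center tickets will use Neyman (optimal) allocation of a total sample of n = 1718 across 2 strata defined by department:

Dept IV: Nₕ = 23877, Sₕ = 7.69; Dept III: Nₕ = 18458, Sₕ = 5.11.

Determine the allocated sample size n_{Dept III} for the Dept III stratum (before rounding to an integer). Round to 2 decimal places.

Neyman allocation: nₕ = n·NₕSₕ / Σⱼ NⱼSⱼ.
Σ NⱼSⱼ = 23877·7.69 + 18458·5.11 = 277934.51.
n_{Dept III} = 1718·18458·5.11 / 277934.51 = 583.02.

583.02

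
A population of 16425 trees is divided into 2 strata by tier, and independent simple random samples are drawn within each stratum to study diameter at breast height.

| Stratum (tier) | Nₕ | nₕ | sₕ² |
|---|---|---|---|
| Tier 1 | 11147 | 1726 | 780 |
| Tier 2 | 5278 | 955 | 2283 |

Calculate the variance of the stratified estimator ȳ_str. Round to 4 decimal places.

Var(ȳ_str) = Σₕ Wₕ²(1 − fₕ)sₕ²/nₕ with Wₕ = Nₕ/N, N = 16425.
Tier 1: Wₕ = 0.67866058; term = 0.67866058²·(1 − 0.15483987)·780/1726 = 0.17591305.
Tier 2: Wₕ = 0.32133942; term = 0.32133942²·(1 − 0.18093975)·2283/955 = 0.20218382.
Sum = 0.37809687.

0.3781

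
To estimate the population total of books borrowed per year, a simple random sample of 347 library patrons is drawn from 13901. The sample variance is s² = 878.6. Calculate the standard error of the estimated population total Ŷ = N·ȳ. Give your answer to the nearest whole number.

Var(Ŷ) = N²·Var(ȳ) = N²·(1 − n/N)·s²/n.
f = 347/13901 = 0.02496223; Var(ȳ) = 0.97503777·878.6/347 = 2.4687844.
Var(Ŷ) = 13901² · 2.4687844 = 4.7706247 × 10^8.
SE(Ŷ) = √(4.7706247 × 10^8) = 21842.

21842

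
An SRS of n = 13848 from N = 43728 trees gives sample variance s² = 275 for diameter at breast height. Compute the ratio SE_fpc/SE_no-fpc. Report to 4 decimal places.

0.8266

f = n/N = 13848/43728 = 0.31668496.
SE_no-fpc = √(s²/n) = 0.14092006; SE_fpc = √((1−f)s²/n) = 0.11648857.
Ratio = √(1−f) = 0.82662872.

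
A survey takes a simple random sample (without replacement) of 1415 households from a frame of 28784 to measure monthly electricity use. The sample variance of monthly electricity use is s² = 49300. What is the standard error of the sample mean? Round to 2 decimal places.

5.76

Under SRS without replacement, Var(ȳ) = (1 − f)·s²/n with f = n/N = 1415/28784 = 0.04915926.
Var(ȳ) = (1 − 0.04915926)·49300/1415 = 0.95084074·34.840989 = 33.128232.
SE(ȳ) = √(33.128232) = 5.76.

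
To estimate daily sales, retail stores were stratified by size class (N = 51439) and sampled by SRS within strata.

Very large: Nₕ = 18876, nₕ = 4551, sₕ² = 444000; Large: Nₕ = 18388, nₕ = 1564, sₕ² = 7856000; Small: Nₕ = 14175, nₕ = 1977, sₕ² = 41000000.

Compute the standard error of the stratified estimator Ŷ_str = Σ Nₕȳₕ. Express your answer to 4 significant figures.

2.273 × 10^6

Var(Ŷ_str) = Σₕ Nₕ²(1 − fₕ)sₕ²/nₕ.
Very large: 18876²·(1 − 4551/18876)·444000/4551 = 2.6380361 × 10^10.
Large: 18388²·(1 − 1564/18388)·7856000/1564 = 1.5539194 × 10^12.
Small: 14175²·(1 − 1977/14175)·41000000/1977 = 3.5858233 × 10^12.
Sum = 5.1661231 × 10^12.
SE = √(5.1661231 × 10^12) = 2.273 × 10^6.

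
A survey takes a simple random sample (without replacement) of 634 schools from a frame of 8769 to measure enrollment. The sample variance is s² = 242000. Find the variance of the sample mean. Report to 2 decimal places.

354.11

Under SRS without replacement, Var(ȳ) = (1 − f)·s²/n with f = n/N = 634/8769 = 0.07230015.
Var(ȳ) = (1 − 0.07230015)·242000/634 = 0.92769985·381.70347 = 354.10625.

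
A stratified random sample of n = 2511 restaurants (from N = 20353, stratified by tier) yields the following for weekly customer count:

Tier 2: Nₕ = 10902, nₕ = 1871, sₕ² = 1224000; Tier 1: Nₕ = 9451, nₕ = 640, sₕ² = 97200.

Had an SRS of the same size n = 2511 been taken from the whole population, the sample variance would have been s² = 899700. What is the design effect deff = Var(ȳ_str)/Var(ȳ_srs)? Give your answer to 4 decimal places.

Var(ȳ_str) = Σ Wₕ²(1−fₕ)sₕ²/nₕ with Wₕ = Nₕ/20353:
  Tier 2: (10902/20353)²·(1−1871/10902)·1224000/1871 = 155.48653
  Tier 1: (9451/20353)²·(1−640/9451)·97200/640 = 30.530393
  → Var(ȳ_str) = 186.01692.
Var(ȳ_srs) = (1 − 2511/20353)·899700/2511 = 314.09868.
deff = 186.01692 / 314.09868 = 0.5922.

0.5922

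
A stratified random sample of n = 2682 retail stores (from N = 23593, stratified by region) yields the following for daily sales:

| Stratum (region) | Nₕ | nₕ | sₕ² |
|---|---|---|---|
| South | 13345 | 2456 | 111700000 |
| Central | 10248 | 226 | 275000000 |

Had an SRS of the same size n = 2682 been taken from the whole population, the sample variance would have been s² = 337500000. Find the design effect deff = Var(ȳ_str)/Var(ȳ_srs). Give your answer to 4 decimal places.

2.1195

Var(ȳ_str) = Σ Wₕ²(1−fₕ)sₕ²/nₕ with Wₕ = Nₕ/23593:
  South: (13345/23593)²·(1−2456/13345)·111700000/2456 = 11873.125
  Central: (10248/23593)²·(1−226/10248)·275000000/226 = 224518.14
  → Var(ȳ_str) = 236391.27.
Var(ȳ_srs) = (1 − 2682/23593)·337500000/2682 = 111533.84.
deff = 236391.27 / 111533.84 = 2.1195.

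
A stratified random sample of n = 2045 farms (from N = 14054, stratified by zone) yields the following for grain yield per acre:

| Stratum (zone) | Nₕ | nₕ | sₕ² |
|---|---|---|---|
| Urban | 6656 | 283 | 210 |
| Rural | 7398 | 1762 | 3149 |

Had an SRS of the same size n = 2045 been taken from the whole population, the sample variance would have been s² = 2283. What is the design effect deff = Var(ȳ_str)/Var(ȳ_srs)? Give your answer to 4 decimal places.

0.5625

Var(ȳ_str) = Σ Wₕ²(1−fₕ)sₕ²/nₕ with Wₕ = Nₕ/14054:
  Urban: (6656/14054)²·(1−283/6656)·210/283 = 0.15936399
  Rural: (7398/14054)²·(1−1762/7398)·3149/1762 = 0.37726991
  → Var(ȳ_str) = 0.5366339.
Var(ȳ_srs) = (1 − 2045/14054)·2283/2045 = 0.95393656.
deff = 0.5366339 / 0.95393656 = 0.5625.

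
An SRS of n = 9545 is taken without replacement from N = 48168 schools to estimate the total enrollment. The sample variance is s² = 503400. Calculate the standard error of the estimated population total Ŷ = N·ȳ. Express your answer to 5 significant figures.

Var(Ŷ) = N²·Var(ȳ) = N²·(1 − n/N)·s²/n.
f = 9545/48168 = 0.19816060; Var(ȳ) = 0.80183940·503400/9545 = 42.288732.
Var(Ŷ) = 48168² · 42.288732 = 9.8116465 × 10^10.
SE(Ŷ) = √(9.8116465 × 10^10) = 313240.

313240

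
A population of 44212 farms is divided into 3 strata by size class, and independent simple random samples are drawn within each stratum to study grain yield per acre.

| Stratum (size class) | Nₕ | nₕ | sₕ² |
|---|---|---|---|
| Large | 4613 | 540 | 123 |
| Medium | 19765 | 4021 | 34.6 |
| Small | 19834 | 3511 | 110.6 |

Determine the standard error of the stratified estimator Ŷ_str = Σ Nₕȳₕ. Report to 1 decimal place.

Var(Ŷ_str) = Σₕ Nₕ²(1 − fₕ)sₕ²/nₕ.
Large: 4613²·(1 − 540/4613)·123/540 = 4.2796595 × 10^6.
Medium: 19765²·(1 − 4021/19765)·34.6/4021 = 2.6776507 × 10^6.
Small: 19834²·(1 − 3511/19834)·110.6/3511 = 1.019846 × 10^7.
Sum = 1.715577 × 10^7.
SE = √(1.715577 × 10^7) = 4142.0.

4142.0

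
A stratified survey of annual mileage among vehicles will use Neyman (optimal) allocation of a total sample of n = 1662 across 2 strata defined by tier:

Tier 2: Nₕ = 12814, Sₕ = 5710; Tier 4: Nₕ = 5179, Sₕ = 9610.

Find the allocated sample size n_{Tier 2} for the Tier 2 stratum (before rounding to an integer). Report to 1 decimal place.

Neyman allocation: nₕ = n·NₕSₕ / Σⱼ NⱼSⱼ.
Σ NⱼSⱼ = 12814·5710 + 5179·9610 = 1.2293813 × 10^8.
n_{Tier 2} = 1662·12814·5710 / (1.2293813 × 10^8) = 989.2.

989.2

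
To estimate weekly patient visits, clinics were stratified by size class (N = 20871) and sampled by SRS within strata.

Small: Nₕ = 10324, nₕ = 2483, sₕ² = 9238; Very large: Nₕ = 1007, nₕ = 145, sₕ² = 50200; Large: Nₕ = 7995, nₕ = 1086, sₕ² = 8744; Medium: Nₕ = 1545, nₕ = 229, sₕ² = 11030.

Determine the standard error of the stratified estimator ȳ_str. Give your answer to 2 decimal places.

1.62

Var(ȳ_str) = Σₕ Wₕ²(1 − fₕ)sₕ²/nₕ with Wₕ = Nₕ/N, N = 20871.
Small: Wₕ = 0.49465766; term = 0.49465766²·(1 − 0.24050756)·9238/2483 = 0.69140764.
Very large: Wₕ = 0.04824877; term = 0.04824877²·(1 − 0.14399206)·50200/145 = 0.68989967.
Large: Wₕ = 0.38306741; term = 0.38306741²·(1 − 0.13583490)·8744/1086 = 1.0210041.
Medium: Wₕ = 0.07402616; term = 0.07402616²·(1 − 0.14822006)·11030/229 = 0.22482152.
Sum = 2.6271329.
SE = √(2.6271329) = 1.62.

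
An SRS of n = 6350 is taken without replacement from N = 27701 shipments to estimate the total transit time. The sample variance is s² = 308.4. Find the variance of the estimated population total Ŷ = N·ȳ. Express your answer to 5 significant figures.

2.8725 × 10^7

Var(Ŷ) = N²·Var(ȳ) = N²·(1 − n/N)·s²/n.
f = 6350/27701 = 0.22923360; Var(ȳ) = 0.77076640·308.4/6350 = 0.037433757.
Var(Ŷ) = 27701² · 0.037433757 = 2.8724621 × 10^7.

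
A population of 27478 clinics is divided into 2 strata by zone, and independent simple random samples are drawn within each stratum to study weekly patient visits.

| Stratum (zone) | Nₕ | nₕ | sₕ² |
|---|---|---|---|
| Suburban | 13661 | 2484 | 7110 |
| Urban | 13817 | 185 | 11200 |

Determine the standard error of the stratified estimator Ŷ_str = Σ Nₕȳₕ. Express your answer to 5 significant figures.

108810

Var(Ŷ_str) = Σₕ Nₕ²(1 − fₕ)sₕ²/nₕ.
Suburban: 13661²·(1 − 2484/13661)·7110/2484 = 4.3704459 × 10^8.
Urban: 13817²·(1 − 185/13817)·11200/185 = 1.1403013 × 10^10.
Sum = 1.1840058 × 10^10.
SE = √(1.1840058 × 10^10) = 108810.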